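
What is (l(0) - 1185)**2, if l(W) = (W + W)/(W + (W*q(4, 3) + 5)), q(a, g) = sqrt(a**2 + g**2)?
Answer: 1404225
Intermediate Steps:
l(W) = 2*W/(5 + 6*W) (l(W) = (W + W)/(W + (W*sqrt(4**2 + 3**2) + 5)) = (2*W)/(W + (W*sqrt(16 + 9) + 5)) = (2*W)/(W + (W*sqrt(25) + 5)) = (2*W)/(W + (W*5 + 5)) = (2*W)/(W + (5*W + 5)) = (2*W)/(W + (5 + 5*W)) = (2*W)/(5 + 6*W) = 2*W/(5 + 6*W))
(l(0) - 1185)**2 = (2*0/(5 + 6*0) - 1185)**2 = (2*0/(5 + 0) - 1185)**2 = (2*0/5 - 1185)**2 = (2*0*(1/5) - 1185)**2 = (0 - 1185)**2 = (-1185)**2 = 1404225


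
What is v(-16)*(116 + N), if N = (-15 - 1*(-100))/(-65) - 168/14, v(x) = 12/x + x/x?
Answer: 1335/52 ≈ 25.673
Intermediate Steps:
v(x) = 1 + 12/x (v(x) = 12/x + 1 = 1 + 12/x)
N = -173/13 (N = (-15 + 100)*(-1/65) - 168*1/14 = 85*(-1/65) - 12 = -17/13 - 12 = -173/13 ≈ -13.308)
v(-16)*(116 + N) = ((12 - 16)/(-16))*(116 - 173/13) = -1/16*(-4)*(1335/13) = (1/4)*(1335/13) = 1335/52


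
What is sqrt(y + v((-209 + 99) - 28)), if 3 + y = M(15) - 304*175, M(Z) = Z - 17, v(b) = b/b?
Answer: 2*I*sqrt(13301) ≈ 230.66*I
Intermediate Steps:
v(b) = 1
M(Z) = -17 + Z
y = -53205 (y = -3 + ((-17 + 15) - 304*175) = -3 + (-2 - 53200) = -3 - 53202 = -53205)
sqrt(y + v((-209 + 99) - 28)) = sqrt(-53205 + 1) = sqrt(-53204) = 2*I*sqrt(13301)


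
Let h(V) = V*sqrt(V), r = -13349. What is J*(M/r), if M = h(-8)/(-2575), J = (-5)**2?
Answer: -16*I*sqrt(2)/1374947 ≈ -1.6457e-5*I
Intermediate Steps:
J = 25
h(V) = V**(3/2)
M = 16*I*sqrt(2)/2575 (M = (-8)**(3/2)/(-2575) = -16*I*sqrt(2)*(-1/2575) = 16*I*sqrt(2)/2575 ≈ 0.0087873*I)
J*(M/r) = 25*((16*I*sqrt(2)/2575)/(-13349)) = 25*((16*I*sqrt(2)/2575)*(-1/13349)) = 25*(-16*I*sqrt(2)/34373675) = -16*I*sqrt(2)/1374947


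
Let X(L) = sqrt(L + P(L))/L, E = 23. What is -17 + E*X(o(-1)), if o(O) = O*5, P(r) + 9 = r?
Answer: -17 - 23*I*sqrt(19)/5 ≈ -17.0 - 20.051*I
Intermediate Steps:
P(r) = -9 + r
o(O) = 5*O
X(L) = sqrt(-9 + 2*L)/L (X(L) = sqrt(L + (-9 + L))/L = sqrt(-9 + 2*L)/L)
-17 + E*X(o(-1)) = -17 + 23*(sqrt(-9 + 2*(5*(-1)))/((5*(-1)))) = -17 + 23*(sqrt(-9 + 2*(-5))/(-5)) = -17 + 23*(-sqrt(-9 - 10)/5) = -17 + 23*(-I*sqrt(19)/5) = -17 - 23*I*sqrt(19)/5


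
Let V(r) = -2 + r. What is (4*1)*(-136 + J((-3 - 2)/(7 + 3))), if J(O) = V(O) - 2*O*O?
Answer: -556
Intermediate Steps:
J(O) = -2 + O - 2*O² (J(O) = (-2 + O) - 2*O*O = (-2 + O) - 2*O² = -2 + O - 2*O²)
(4*1)*(-136 + J((-3 - 2)/(7 + 3))) = (4*1)*(-136 + (-2 + (-3 - 2)/(7 + 3) - 2*(-3 - 2)²/(7 + 3)²)) = 4*(-136 + (-2 - 5/10 - 2*(-5/10)²)) = 4*(-136 + (-2 - 5*⅒ - 2*(-5*⅒)²)) = 4*(-136 + (-2 - ½ - 2*(-½)²)) = 4*(-136 + (-2 - ½ - 2*¼)) = 4*(-136 + (-2 - ½ - ½)) = 4*(-136 - 3) = 4*(-139) = -556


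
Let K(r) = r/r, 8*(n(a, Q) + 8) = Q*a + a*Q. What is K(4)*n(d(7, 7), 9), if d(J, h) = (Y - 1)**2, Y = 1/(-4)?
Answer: -287/64 ≈ -4.4844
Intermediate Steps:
Y = -1/4 ≈ -0.25000
d(J, h) = 25/16 (d(J, h) = (-1/4 - 1)**2 = (-5/4)**2 = 25/16)
n(a, Q) = -8 + Q*a/4 (n(a, Q) = -8 + (Q*a + a*Q)/8 = -8 + (Q*a + Q*a)/8 = -8 + (2*Q*a)/8 = -8 + Q*a/4)
K(r) = 1
K(4)*n(d(7, 7), 9) = 1*(-8 + (1/4)*9*(25/16)) = 1*(-8 + 225/64) = 1*(-287/64) = -287/64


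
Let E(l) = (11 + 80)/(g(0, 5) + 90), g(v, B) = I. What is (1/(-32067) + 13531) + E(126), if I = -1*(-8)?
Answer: 867856705/64134 ≈ 13532.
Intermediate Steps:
I = 8
g(v, B) = 8
E(l) = 13/14 (E(l) = (11 + 80)/(8 + 90) = 91/98 = 91*(1/98) = 13/14)
(1/(-32067) + 13531) + E(126) = (1/(-32067) + 13531) + 13/14 = (-1/32067 + 13531) + 13/14 = 433898576/32067 + 13/14 = 867856705/64134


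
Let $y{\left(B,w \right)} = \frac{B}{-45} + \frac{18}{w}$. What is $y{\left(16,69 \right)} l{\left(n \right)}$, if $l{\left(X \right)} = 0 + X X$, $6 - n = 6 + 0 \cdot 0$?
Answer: $0$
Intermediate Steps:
$y{\left(B,w \right)} = \frac{18}{w} - \frac{B}{45}$ ($y{\left(B,w \right)} = B \left(- \frac{1}{45}\right) + \frac{18}{w} = - \frac{B}{45} + \frac{18}{w} = \frac{18}{w} - \frac{B}{45}$)
$n = 0$ ($n = 6 - \left(6 + 0 \cdot 0\right) = 6 - \left(6 + 0\right) = 6 - 6 = 0$)
$l{\left(X \right)} = X^{2}$ ($l{\left(X \right)} = 0 + X^{2} = X^{2}$)
$y{\left(16,69 \right)} l{\left(n \right)} = \left(\frac{18}{69} - \frac{16}{45}\right) 0^{2} = \left(18 \cdot \frac{1}{69} - \frac{16}{45}\right) 0 = \left(\frac{6}{23} - \frac{16}{45}\right) 0 = \left(- \frac{98}{1035}\right) 0 = 0$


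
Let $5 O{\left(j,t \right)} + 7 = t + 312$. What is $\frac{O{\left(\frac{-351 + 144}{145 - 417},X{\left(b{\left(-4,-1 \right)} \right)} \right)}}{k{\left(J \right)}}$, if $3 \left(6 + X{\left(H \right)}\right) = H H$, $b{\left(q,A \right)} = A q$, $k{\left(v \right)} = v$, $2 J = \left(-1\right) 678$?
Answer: $- \frac{913}{5085} \approx -0.17955$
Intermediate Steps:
$J = -339$ ($J = \frac{\left(-1\right) 678}{2} = \frac{1}{2} \left(-678\right) = -339$)
$X{\left(H \right)} = -6 + \frac{H^{2}}{3}$ ($X{\left(H \right)} = -6 + \frac{H H}{3} = -6 + \frac{H^{2}}{3}$)
$O{\left(j,t \right)} = 61 + \frac{t}{5}$ ($O{\left(j,t \right)} = - \frac{7}{5} + \frac{t + 312}{5} = - \frac{7}{5} + \frac{312 + t}{5} = - \frac{7}{5} + \left(\frac{312}{5} + \frac{t}{5}\right) = 61 + \frac{t}{5}$)
$\frac{O{\left(\frac{-351 + 144}{145 - 417},X{\left(b{\left(-4,-1 \right)} \right)} \right)}}{k{\left(J \right)}} = \frac{61 + \frac{-6 + \frac{\left(\left(-1\right) \left(-4\right)\right)^{2}}{3}}{5}}{-339} = \left(61 + \frac{-6 + \frac{4^{2}}{3}}{5}\right) \left(- \frac{1}{339}\right) = \left(61 + \frac{-6 + \frac{1}{3} \cdot 16}{5}\right) \left(- \frac{1}{339}\right) = \left(61 + \frac{-6 + \frac{16}{3}}{5}\right) \left(- \frac{1}{339}\right) = \left(61 + \frac{1}{5} \left(- \frac{2}{3}\right)\right) \left(- \frac{1}{339}\right) = \left(61 - \frac{2}{15}\right) \left(- \frac{1}{339}\right) = \frac{913}{15} \left(- \frac{1}{339}\right) = - \frac{913}{5085}$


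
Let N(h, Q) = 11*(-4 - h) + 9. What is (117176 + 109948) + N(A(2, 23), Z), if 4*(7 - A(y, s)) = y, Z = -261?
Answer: 454035/2 ≈ 2.2702e+5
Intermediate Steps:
A(y, s) = 7 - y/4
N(h, Q) = -35 - 11*h (N(h, Q) = (-44 - 11*h) + 9 = -35 - 11*h)
(117176 + 109948) + N(A(2, 23), Z) = (117176 + 109948) + (-35 - 11*(7 - ¼*2)) = 227124 + (-35 - 11*(7 - ½)) = 227124 + (-35 - 11*13/2) = 227124 + (-35 - 143/2) = 227124 - 213/2 = 454035/2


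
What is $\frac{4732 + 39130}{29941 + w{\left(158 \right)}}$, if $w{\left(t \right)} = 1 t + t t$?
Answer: $\frac{43862}{55063} \approx 0.79658$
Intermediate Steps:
$w{\left(t \right)} = t + t^{2}$
$\frac{4732 + 39130}{29941 + w{\left(158 \right)}} = \frac{4732 + 39130}{29941 + 158 \left(1 + 158\right)} = \frac{43862}{29941 + 158 \cdot 159} = \frac{43862}{29941 + 25122} = \frac{43862}{55063}$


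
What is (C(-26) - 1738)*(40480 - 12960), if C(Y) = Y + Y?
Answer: -49260800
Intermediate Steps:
C(Y) = 2*Y
(C(-26) - 1738)*(40480 - 12960) = (2*(-26) - 1738)*(40480 - 12960) = (-52 - 1738)*27520 = -1790*27520 = -49260800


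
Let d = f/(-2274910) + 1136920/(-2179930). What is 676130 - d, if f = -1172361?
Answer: 335302643957688147/495914455630 ≈ 6.7613e+5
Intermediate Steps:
d = -3072576247/495914455630 (d = -1172361/(-2274910) + 1136920/(-2179930) = -1172361*(-1/2274910) + 1136920*(-1/2179930) = 1172361/2274910 - 113692/217993 = -3072576247/495914455630 ≈ -0.0061958)
676130 - d = 676130 - 1*(-3072576247/495914455630) = 676130 + 3072576247/495914455630 = 335302643957688147/495914455630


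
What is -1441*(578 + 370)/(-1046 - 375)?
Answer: 1366068/1421 ≈ 961.34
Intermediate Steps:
-1441*(578 + 370)/(-1046 - 375) = -1441/((-1421/948)) = -1441/((-1421*1/948)) = -1441/(-1421/948) = -1441*(-948/1421) = 1366068/1421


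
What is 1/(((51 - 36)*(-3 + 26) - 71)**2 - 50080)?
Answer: 1/24996 ≈ 4.0006e-5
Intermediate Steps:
1/(((51 - 36)*(-3 + 26) - 71)**2 - 50080) = 1/((15*23 - 71)**2 - 50080) = 1/((345 - 71)**2 - 50080) = 1/(274**2 - 50080) = 1/(75076 - 50080) = 1/24996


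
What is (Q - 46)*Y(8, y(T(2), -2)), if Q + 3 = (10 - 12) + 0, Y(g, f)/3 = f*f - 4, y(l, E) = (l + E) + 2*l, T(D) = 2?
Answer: -1836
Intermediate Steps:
y(l, E) = E + 3*l (y(l, E) = (E + l) + 2*l = E + 3*l)
Y(g, f) = -12 + 3*f**2 (Y(g, f) = 3*(f*f - 4) = 3*(f**2 - 4) = 3*(-4 + f**2) = -12 + 3*f**2)
Q = -5 (Q = -3 + ((10 - 12) + 0) = -3 + (-2 + 0) = -3 - 2 = -5)
(Q - 46)*Y(8, y(T(2), -2)) = (-5 - 46)*(-12 + 3*(-2 + 3*2)**2) = -51*(-12 + 3*(-2 + 6)**2) = -51*(-12 + 3*4**2) = -51*(-12 + 3*16) = -51*(-12 + 48) = -51*36 = -1836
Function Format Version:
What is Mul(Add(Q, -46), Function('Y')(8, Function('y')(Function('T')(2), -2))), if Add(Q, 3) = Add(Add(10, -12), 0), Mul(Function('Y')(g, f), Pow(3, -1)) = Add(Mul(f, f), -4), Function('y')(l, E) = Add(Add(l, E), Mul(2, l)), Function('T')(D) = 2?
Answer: -1836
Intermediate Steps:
Function('y')(l, E) = Add(E, Mul(3, l)) (Function('y')(l, E) = Add(Add(E, l), Mul(2, l)) = Add(E, Mul(3, l)))
Function('Y')(g, f) = Add(-12, Mul(3, Pow(f, 2))) (Function('Y')(g, f) = Mul(3, Add(Mul(f, f), -4)) = Mul(3, Add(Pow(f, 2), -4)) = Mul(3, Add(-4, Pow(f, 2))) = Add(-12, Mul(3, Pow(f, 2))))
Q = -5 (Q = Add(-3, Add(Add(10, -12), 0)) = Add(-3, Add(-2, 0)) = Add(-3, -2) = -5)
Mul(Add(Q, -46), Function('Y')(8, Function('y')(Function('T')(2), -2))) = Mul(Add(-5, -46), Add(-12, Mul(3, Pow(Add(-2, Mul(3, 2)), 2)))) = Mul(-51, Add(-12, Mul(3, Pow(Add(-2, 6), 2)))) = Mul(-51, Add(-12, Mul(3, Pow(4, 2)))) = Mul(-51, Add(-12, Mul(3, 16))) = Mul(-51, Add(-12, 48)) = Mul(-51, 36) = -1836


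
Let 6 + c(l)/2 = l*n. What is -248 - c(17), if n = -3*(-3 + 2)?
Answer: -338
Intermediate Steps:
n = 3 (n = -3*(-1) = 3)
c(l) = -12 + 6*l (c(l) = -12 + 2*(l*3) = -12 + 2*(3*l) = -12 + 6*l)
-248 - c(17) = -248 - (-12 + 6*17) = -248 - (-12 + 102) = -248 - 1*90 = -248 - 90 = -338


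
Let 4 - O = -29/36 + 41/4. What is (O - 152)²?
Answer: 2007889/81 ≈ 24789.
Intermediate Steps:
O = -49/9 (O = 4 - (-29/36 + 41/4) = 4 - 1*85/9 = 4 - 85/9 = -49/9 ≈ -5.4444)
(O - 152)² = (-49/9 - 152)² = (-1417/9)² = 2007889/81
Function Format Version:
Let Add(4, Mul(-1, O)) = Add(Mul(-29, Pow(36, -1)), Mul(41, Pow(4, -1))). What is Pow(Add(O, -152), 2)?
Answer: Rational(2007889, 81) ≈ 24789.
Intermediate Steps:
O = Rational(-49, 9) (O = Add(4, Mul(-1, Add(Mul(-29, Pow(36, -1)), Mul(41, Pow(4, -1))))) = Add(4, Mul(-1, Add(Mul(-29, Rational(1, 36)), Mul(41, Rational(1, 4))))) = Add(4, Mul(-1, Add(Rational(-29, 36), Rational(41, 4)))) = Add(4, Mul(-1, Rational(85, 9))) = Add(4, Rational(-85, 9)) = Rational(-49, 9) ≈ -5.4444)
Pow(Add(O, -152), 2) = Pow(Add(Rational(-49, 9), -152), 2) = Pow(Rational(-1417, 9), 2) = Rational(2007889, 81)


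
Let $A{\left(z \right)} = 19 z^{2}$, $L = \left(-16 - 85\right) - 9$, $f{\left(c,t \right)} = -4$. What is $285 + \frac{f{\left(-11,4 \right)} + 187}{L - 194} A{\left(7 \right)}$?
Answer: $- \frac{4407}{16} \approx -275.44$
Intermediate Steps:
$L = -110$ ($L = -101 - 9 = -110$)
$285 + \frac{f{\left(-11,4 \right)} + 187}{L - 194} A{\left(7 \right)} = 285 + \frac{-4 + 187}{-110 - 194} \cdot 19 \cdot 7^{2} = 285 + \frac{183}{-304} \cdot 19 \cdot 49 = 285 + 183 \left(- \frac{1}{304}\right) 931 = 285 - \frac{8967}{16} = - \frac{4407}{16}$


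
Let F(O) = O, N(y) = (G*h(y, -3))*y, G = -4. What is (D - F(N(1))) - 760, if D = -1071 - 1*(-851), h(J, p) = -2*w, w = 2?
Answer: -996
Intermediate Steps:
h(J, p) = -4 (h(J, p) = -2*2 = -4)
N(y) = 16*y (N(y) = (-4*(-4))*y = 16*y)
D = -220 (D = -1071 + 851 = -220)
(D - F(N(1))) - 760 = (-220 - 16) - 760 = -236 - 760 = -996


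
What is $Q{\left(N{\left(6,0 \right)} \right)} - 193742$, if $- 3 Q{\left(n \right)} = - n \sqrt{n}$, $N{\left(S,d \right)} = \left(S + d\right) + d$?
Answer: $-193742 + 2 \sqrt{6} \approx -1.9374 \cdot 10^{5}$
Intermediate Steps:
$N{\left(S,d \right)} = S + 2 d$
$Q{\left(n \right)} = \frac{n^{\frac{3}{2}}}{3}$ ($Q{\left(n \right)} = - \frac{- n \sqrt{n}}{3} = - \frac{\left(-1\right) n^{\frac{3}{2}}}{3} = \frac{n^{\frac{3}{2}}}{3}$)
$Q{\left(N{\left(6,0 \right)} \right)} - 193742 = \frac{\left(6 + 2 \cdot 0\right)^{\frac{3}{2}}}{3} - 193742 = \frac{\left(6 + 0\right)^{\frac{3}{2}}}{3} - 193742 = \frac{6^{\frac{3}{2}}}{3} - 193742 = \frac{6 \sqrt{6}}{3} - 193742 = 2 \sqrt{6} - 193742 = -193742 + 2 \sqrt{6}$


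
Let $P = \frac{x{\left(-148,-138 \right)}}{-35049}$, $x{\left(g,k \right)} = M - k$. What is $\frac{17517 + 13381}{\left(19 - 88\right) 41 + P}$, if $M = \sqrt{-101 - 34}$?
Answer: $- \frac{5965442699155751}{546192662435012} + \frac{180490667 i \sqrt{15}}{546192662435012} \approx -10.922 + 1.2798 \cdot 10^{-6} i$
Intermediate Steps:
$M = 3 i \sqrt{15}$ ($M = \sqrt{-135} = 3 i \sqrt{15} \approx 11.619 i$)
$x{\left(g,k \right)} = - k + 3 i \sqrt{15}$ ($x{\left(g,k \right)} = 3 i \sqrt{15} - k = - k + 3 i \sqrt{15}$)
$P = - \frac{46}{11683} - \frac{i \sqrt{15}}{11683}$ ($P = \frac{\left(-1\right) \left(-138\right) + 3 i \sqrt{15}}{-35049} = \left(138 + 3 i \sqrt{15}\right) \left(- \frac{1}{35049}\right) = - \frac{46}{11683} - \frac{i \sqrt{15}}{11683} \approx -0.0039373 - 0.00033151 i$)
$\frac{17517 + 13381}{\left(19 - 88\right) 41 + P} = \frac{17517 + 13381}{\left(19 - 88\right) 41 - \left(\frac{46}{11683} + \frac{i \sqrt{15}}{11683}\right)} = \frac{30898}{\left(-69\right) 41 - \left(\frac{46}{11683} + \frac{i \sqrt{15}}{11683}\right)} = \frac{30898}{-2829 - \left(\frac{46}{11683} + \frac{i \sqrt{15}}{11683}\right)} = \frac{30898}{- \frac{33051253}{11683} - \frac{i \sqrt{15}}{11683}}$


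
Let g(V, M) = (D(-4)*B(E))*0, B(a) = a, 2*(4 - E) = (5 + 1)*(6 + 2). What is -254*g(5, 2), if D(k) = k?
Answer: 0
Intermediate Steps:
E = -20 (E = 4 - (5 + 1)*(6 + 2)/2 = 4 - 3*8 = 4 - ½*48 = 4 - 24 = -20)
g(V, M) = 0 (g(V, M) = -4*(-20)*0 = 80*0 = 0)
-254*g(5, 2) = -254*0 = 0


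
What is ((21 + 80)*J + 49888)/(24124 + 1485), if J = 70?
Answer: 56958/25609 ≈ 2.2241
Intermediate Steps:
((21 + 80)*J + 49888)/(24124 + 1485) = ((21 + 80)*70 + 49888)/(24124 + 1485) = (101*70 + 49888)/25609 = (7070 + 49888)*(1/25609) = 56958*(1/25609) = 56958/25609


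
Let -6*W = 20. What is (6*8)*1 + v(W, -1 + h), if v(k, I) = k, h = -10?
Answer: 134/3 ≈ 44.667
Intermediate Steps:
W = -10/3 (W = -⅙*20 = -10/3 ≈ -3.3333)
(6*8)*1 + v(W, -1 + h) = (6*8)*1 - 10/3 = 48*1 - 10/3 = 48 - 10/3 = 134/3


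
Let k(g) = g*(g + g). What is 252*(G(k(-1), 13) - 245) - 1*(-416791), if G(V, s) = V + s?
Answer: 358831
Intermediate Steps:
k(g) = 2*g² (k(g) = g*(2*g) = 2*g²)
252*(G(k(-1), 13) - 245) - 1*(-416791) = 252*((2*(-1)² + 13) - 245) - 1*(-416791) = 252*((2*1 + 13) - 245) + 416791 = 252*((2 + 13) - 245) + 416791 = 252*(15 - 245) + 416791 = 252*(-230) + 416791 = -57960 + 416791 = 358831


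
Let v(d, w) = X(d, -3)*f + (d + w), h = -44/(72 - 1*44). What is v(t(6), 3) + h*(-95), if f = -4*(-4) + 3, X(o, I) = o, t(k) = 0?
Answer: 1066/7 ≈ 152.29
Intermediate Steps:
h = -11/7 (h = -44/(72 - 44) = -44/28 = -44*1/28 = -11/7 ≈ -1.5714)
f = 19 (f = 16 + 3 = 19)
v(d, w) = w + 20*d (v(d, w) = d*19 + (d + w) = 19*d + (d + w) = w + 20*d)
v(t(6), 3) + h*(-95) = (3 + 20*0) - 11/7*(-95) = (3 + 0) + 1045/7 = 3 + 1045/7 = 1066/7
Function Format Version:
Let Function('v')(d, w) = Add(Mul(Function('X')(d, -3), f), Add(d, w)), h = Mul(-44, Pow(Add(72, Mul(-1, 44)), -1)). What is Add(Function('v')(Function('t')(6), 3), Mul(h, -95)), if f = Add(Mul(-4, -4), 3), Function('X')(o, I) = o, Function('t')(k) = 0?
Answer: Rational(1066, 7) ≈ 152.29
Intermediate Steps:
h = Rational(-11, 7) (h = Mul(-44, Pow(Add(72, -44), -1)) = Mul(-44, Pow(28, -1)) = Mul(-44, Rational(1, 28)) = Rational(-11, 7) ≈ -1.5714)
f = 19 (f = Add(16, 3) = 19)
Function('v')(d, w) = Add(w, Mul(20, d)) (Function('v')(d, w) = Add(Mul(d, 19), Add(d, w)) = Add(Mul(19, d), Add(d, w)) = Add(w, Mul(20, d)))
Add(Function('v')(Function('t')(6), 3), Mul(h, -95)) = Add(Add(3, Mul(20, 0)), Mul(Rational(-11, 7), -95)) = Add(Add(3, 0), Rational(1045, 7)) = Add(3, Rational(1045, 7)) = Rational(1066, 7)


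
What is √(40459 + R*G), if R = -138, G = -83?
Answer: √51913 ≈ 227.84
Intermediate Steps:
√(40459 + R*G) = √(40459 - 138*(-83)) = √(40459 + 11454) = √51913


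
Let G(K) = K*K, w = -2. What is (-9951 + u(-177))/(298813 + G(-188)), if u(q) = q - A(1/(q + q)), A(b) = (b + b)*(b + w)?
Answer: -634600933/20937609306 ≈ -0.030309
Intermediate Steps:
G(K) = K**2
A(b) = 2*b*(-2 + b) (A(b) = (b + b)*(b - 2) = (2*b)*(-2 + b) = 2*b*(-2 + b))
u(q) = q - (-2 + 1/(2*q))/q (u(q) = q - 2*(-2 + 1/(q + q))/(q + q) = q - 2*(-2 + 1/(2*q))/(2*q) = q - 2*1/(2*q)*(-2 + 1/(2*q)) = q - (-2 + 1/(2*q))/q)
(-9951 + u(-177))/(298813 + G(-188)) = (-9951 + (-177 + 2/(-177) - 1/2/(-177)**2))/(298813 + (-188)**2) = (-9951 + (-177 + 2*(-1/177) - 1/2*1/31329))/(298813 + 35344) = (-9951 + (-177 - 2/177 - 1/62658))/334157 = (-9951 - 11091175/62658)*(1/334157) = -634600933/62658*1/334157 = -634600933/20937609306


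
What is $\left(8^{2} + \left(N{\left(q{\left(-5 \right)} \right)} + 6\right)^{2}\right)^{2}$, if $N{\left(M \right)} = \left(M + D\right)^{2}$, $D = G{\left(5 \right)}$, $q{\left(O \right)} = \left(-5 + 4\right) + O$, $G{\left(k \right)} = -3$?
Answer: $58262689$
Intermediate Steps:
$q{\left(O \right)} = -1 + O$
$D = -3$
$N{\left(M \right)} = \left(-3 + M\right)^{2}$ ($N{\left(M \right)} = \left(M - 3\right)^{2} = \left(-3 + M\right)^{2}$)
$\left(8^{2} + \left(N{\left(q{\left(-5 \right)} \right)} + 6\right)^{2}\right)^{2} = \left(8^{2} + \left(\left(-3 - 6\right)^{2} + 6\right)^{2}\right)^{2} = \left(64 + \left(\left(-3 - 6\right)^{2} + 6\right)^{2}\right)^{2} = \left(64 + \left(\left(-9\right)^{2} + 6\right)^{2}\right)^{2} = \left(64 + \left(81 + 6\right)^{2}\right)^{2} = \left(64 + 87^{2}\right)^{2} = \left(64 + 7569\right)^{2} = 7633^{2} = 58262689$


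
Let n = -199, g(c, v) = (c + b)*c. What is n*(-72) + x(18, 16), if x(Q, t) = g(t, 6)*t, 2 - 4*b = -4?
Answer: 18808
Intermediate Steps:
b = 3/2 (b = 1/2 - 1/4*(-4) = 1/2 + 1 = 3/2 ≈ 1.5000)
g(c, v) = c*(3/2 + c) (g(c, v) = (c + 3/2)*c = (3/2 + c)*c = c*(3/2 + c))
x(Q, t) = t**2*(3 + 2*t)/2 (x(Q, t) = (t*(3 + 2*t)/2)*t = t**2*(3 + 2*t)/2)
n*(-72) + x(18, 16) = -199*(-72) + 16**2*(3/2 + 16) = 14328 + 256*(35/2) = 14328 + 4480 = 18808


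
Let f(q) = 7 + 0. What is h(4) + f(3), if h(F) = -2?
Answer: 5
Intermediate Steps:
f(q) = 7
h(4) + f(3) = -2 + 7 = 5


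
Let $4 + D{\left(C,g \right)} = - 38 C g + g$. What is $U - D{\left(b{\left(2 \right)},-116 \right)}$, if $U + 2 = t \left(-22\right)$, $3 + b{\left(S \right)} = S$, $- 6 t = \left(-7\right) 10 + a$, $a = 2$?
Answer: $\frac{12830}{3} \approx 4276.7$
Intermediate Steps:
$t = \frac{34}{3}$ ($t = - \frac{\left(-7\right) 10 + 2}{6} = - \frac{-70 + 2}{6} = \left(- \frac{1}{6}\right) \left(-68\right) = \frac{34}{3} \approx 11.333$)
$b{\left(S \right)} = -3 + S$
$D{\left(C,g \right)} = -4 + g - 38 C g$ ($D{\left(C,g \right)} = -4 + \left(- 38 C g + g\right) = -4 - \left(- g + 38 C g\right) = -4 + g - 38 C g$)
$U = - \frac{754}{3}$ ($U = -2 + \frac{34}{3} \left(-22\right) = -2 - \frac{748}{3} = - \frac{754}{3} \approx -251.33$)
$U - D{\left(b{\left(2 \right)},-116 \right)} = - \frac{754}{3} - \left(-4 - 116 - 38 \left(-3 + 2\right) \left(-116\right)\right) = - \frac{754}{3} - \left(-4 - 116 - \left(-38\right) \left(-116\right)\right) = - \frac{754}{3} - \left(-4 - 116 - 4408\right) = - \frac{754}{3} - -4528 = - \frac{754}{3} + 4528 = \frac{12830}{3}$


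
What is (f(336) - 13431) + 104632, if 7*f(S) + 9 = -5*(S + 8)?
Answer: 90954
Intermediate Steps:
f(S) = -7 - 5*S/7 (f(S) = -9/7 + (-5*(S + 8))/7 = -9/7 + (-5*(8 + S))/7 = -9/7 + (-40 - 5*S)/7 = -9/7 + (-40/7 - 5*S/7) = -7 - 5*S/7)
(f(336) - 13431) + 104632 = ((-7 - 5/7*336) - 13431) + 104632 = ((-7 - 240) - 13431) + 104632 = (-247 - 13431) + 104632 = -13678 + 104632 = 90954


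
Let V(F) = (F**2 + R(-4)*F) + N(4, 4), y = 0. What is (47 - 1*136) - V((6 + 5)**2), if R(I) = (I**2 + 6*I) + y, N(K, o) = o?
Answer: -13766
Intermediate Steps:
R(I) = I**2 + 6*I (R(I) = (I**2 + 6*I) + 0 = I**2 + 6*I)
V(F) = 4 + F**2 - 8*F (V(F) = (F**2 + (-4*(6 - 4))*F) + 4 = (F**2 + (-4*2)*F) + 4 = (F**2 - 8*F) + 4 = 4 + F**2 - 8*F)
(47 - 1*136) - V((6 + 5)**2) = (47 - 1*136) - (4 + ((6 + 5)**2)**2 - 8*(6 + 5)**2) = (47 - 136) - (4 + (11**2)**2 - 8*11**2) = -89 - (4 + 121**2 - 8*121) = -89 - (4 + 14641 - 968) = -89 - 1*13677 = -89 - 13677 = -13766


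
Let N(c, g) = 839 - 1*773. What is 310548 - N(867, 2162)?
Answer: 310482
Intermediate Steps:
N(c, g) = 66 (N(c, g) = 839 - 773 = 66)
310548 - N(867, 2162) = 310548 - 1*66 = 310548 - 66 = 310482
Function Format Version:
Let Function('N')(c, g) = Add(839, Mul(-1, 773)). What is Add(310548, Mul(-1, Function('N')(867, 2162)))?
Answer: 310482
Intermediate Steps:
Function('N')(c, g) = 66 (Function('N')(c, g) = Add(839, -773) = 66)
Add(310548, Mul(-1, Function('N')(867, 2162))) = Add(310548, Mul(-1, 66)) = Add(310548, -66) = 310482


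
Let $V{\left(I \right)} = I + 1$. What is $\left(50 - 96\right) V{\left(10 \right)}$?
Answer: $-506$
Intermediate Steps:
$V{\left(I \right)} = 1 + I$
$\left(50 - 96\right) V{\left(10 \right)} = \left(50 - 96\right) \left(1 + 10\right) = \left(-46\right) 11 = -506$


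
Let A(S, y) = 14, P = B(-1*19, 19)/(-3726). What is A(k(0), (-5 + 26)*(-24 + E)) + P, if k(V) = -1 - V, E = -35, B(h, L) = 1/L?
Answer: 991115/70794 ≈ 14.000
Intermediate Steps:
P = -1/70794 (P = 1/(19*(-3726)) = (1/19)*(-1/3726) = -1/70794 ≈ -1.4125e-5)
A(k(0), (-5 + 26)*(-24 + E)) + P = 14 - 1/70794 = 991115/70794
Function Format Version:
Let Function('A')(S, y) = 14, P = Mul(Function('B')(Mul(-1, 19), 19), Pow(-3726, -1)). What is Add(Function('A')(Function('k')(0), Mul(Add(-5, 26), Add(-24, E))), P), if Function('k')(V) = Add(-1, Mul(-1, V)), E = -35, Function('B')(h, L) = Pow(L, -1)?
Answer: Rational(991115, 70794) ≈ 14.000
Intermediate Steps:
P = Rational(-1, 70794) (P = Mul(Pow(19, -1), Pow(-3726, -1)) = Mul(Rational(1, 19), Rational(-1, 3726)) = Rational(-1, 70794) ≈ -1.4125e-5)
Add(Function('A')(Function('k')(0), Mul(Add(-5, 26), Add(-24, E))), P) = Add(14, Rational(-1, 70794)) = Rational(991115, 70794)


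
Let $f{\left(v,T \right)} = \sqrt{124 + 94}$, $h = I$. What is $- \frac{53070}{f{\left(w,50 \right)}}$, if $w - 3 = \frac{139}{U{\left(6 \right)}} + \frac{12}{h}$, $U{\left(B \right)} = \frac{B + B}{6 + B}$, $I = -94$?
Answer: $- \frac{26535 \sqrt{218}}{109} \approx -3594.4$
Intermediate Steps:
$U{\left(B \right)} = \frac{2 B}{6 + B}$
$h = -94$
$w = \frac{6668}{47}$ ($w = 3 + \left(\frac{139}{2 \cdot 6 \frac{1}{6 + 6}} + \frac{12}{-94}\right) = 3 + \left(\frac{139}{2 \cdot 6 \cdot \frac{1}{12}} + 12 \left(- \frac{1}{94}\right)\right) = 3 - \left(\frac{6}{47} - \frac{139}{2 \cdot 6 \cdot \frac{1}{12}}\right) = 3 - \left(\frac{6}{47} - \frac{139}{1}\right) = 3 + \left(139 \cdot 1 - \frac{6}{47}\right) = 3 + \left(139 - \frac{6}{47}\right) = 3 + \frac{6527}{47} = \frac{6668}{47} \approx 141.87$)
$f{\left(v,T \right)} = \sqrt{218}$
$- \frac{53070}{f{\left(w,50 \right)}} = - \frac{53070}{\sqrt{218}} = - 53070 \frac{\sqrt{218}}{218} = - \frac{26535 \sqrt{218}}{109}$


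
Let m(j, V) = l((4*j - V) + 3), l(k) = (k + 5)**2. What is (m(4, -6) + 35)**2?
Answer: 874225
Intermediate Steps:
l(k) = (5 + k)**2
m(j, V) = (8 - V + 4*j)**2 (m(j, V) = (5 + ((4*j - V) + 3))**2 = (5 + ((-V + 4*j) + 3))**2 = (5 + (3 - V + 4*j))**2 = (8 - V + 4*j)**2)
(m(4, -6) + 35)**2 = ((8 - 1*(-6) + 4*4)**2 + 35)**2 = ((8 + 6 + 16)**2 + 35)**2 = (30**2 + 35)**2 = (900 + 35)**2 = 935**2 = 874225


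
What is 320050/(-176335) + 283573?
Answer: 10000704981/35267 ≈ 2.8357e+5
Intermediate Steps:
320050/(-176335) + 283573 = 320050*(-1/176335) + 283573 = -64010/35267 + 283573 = 10000704981/35267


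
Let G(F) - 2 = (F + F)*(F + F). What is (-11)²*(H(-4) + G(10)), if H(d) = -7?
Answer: 47795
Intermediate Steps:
G(F) = 2 + 4*F² (G(F) = 2 + (F + F)*(F + F) = 2 + (2*F)*(2*F) = 2 + 4*F²)
(-11)²*(H(-4) + G(10)) = (-11)²*(-7 + (2 + 4*10²)) = 121*(-7 + (2 + 4*100)) = 121*(-7 + (2 + 400)) = 121*(-7 + 402) = 121*395 = 47795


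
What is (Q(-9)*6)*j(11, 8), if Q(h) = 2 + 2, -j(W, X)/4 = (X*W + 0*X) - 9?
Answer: -7584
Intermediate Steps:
j(W, X) = 36 - 4*W*X (j(W, X) = -4*((X*W + 0*X) - 9) = -4*((W*X + 0) - 9) = -4*(W*X - 9) = -4*(-9 + W*X) = 36 - 4*W*X)
Q(h) = 4
(Q(-9)*6)*j(11, 8) = (4*6)*(36 - 4*11*8) = 24*(36 - 352) = 24*(-316) = -7584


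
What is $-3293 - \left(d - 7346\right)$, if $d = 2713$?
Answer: $1340$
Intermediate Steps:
$-3293 - \left(d - 7346\right) = -3293 - \left(2713 - 7346\right) = -3293 - -4633 = -3293 + 4633 = 1340$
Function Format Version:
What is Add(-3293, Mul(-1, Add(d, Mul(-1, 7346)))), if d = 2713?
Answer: 1340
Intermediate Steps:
Add(-3293, Mul(-1, Add(d, Mul(-1, 7346)))) = Add(-3293, Mul(-1, Add(2713, Mul(-1, 7346)))) = Add(-3293, Mul(-1, Add(2713, -7346))) = Add(-3293, Mul(-1, -4633)) = Add(-3293, 4633) = 1340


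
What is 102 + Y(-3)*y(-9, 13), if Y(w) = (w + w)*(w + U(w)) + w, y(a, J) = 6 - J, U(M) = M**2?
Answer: 375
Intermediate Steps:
Y(w) = w + 2*w*(w + w**2) (Y(w) = (w + w)*(w + w**2) + w = (2*w)*(w + w**2) + w = 2*w*(w + w**2) + w = w + 2*w*(w + w**2))
102 + Y(-3)*y(-9, 13) = 102 + (-3*(1 + 2*(-3) + 2*(-3)**2))*(6 - 1*13) = 102 + (-3*(1 - 6 + 2*9))*(6 - 13) = 102 - 3*(1 - 6 + 18)*(-7) = 102 - 3*13*(-7) = 102 - 39*(-7) = 102 + 273 = 375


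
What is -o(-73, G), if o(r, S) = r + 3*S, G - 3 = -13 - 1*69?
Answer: 310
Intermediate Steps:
G = -79 (G = 3 + (-13 - 1*69) = 3 + (-13 - 69) = 3 - 82 = -79)
-o(-73, G) = -(-73 + 3*(-79)) = -(-73 - 237) = -1*(-310) = 310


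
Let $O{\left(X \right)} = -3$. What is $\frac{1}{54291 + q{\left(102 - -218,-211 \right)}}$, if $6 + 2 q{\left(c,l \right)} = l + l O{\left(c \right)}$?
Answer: $\frac{1}{54499} \approx 1.8349 \cdot 10^{-5}$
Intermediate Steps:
$q{\left(c,l \right)} = -3 - l$ ($q{\left(c,l \right)} = -3 + \frac{l + l \left(-3\right)}{2} = -3 + \frac{l - 3 l}{2} = -3 + \frac{\left(-2\right) l}{2} = -3 - l$)
$\frac{1}{54291 + q{\left(102 - -218,-211 \right)}} = \frac{1}{54291 - -208} = \frac{1}{54291 + \left(-3 + 211\right)} = \frac{1}{54291 + 208} = \frac{1}{54499}$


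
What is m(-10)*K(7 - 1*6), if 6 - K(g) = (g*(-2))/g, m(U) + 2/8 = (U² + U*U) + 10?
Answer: 1678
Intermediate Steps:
m(U) = 39/4 + 2*U² (m(U) = -¼ + ((U² + U*U) + 10) = -¼ + ((U² + U²) + 10) = -¼ + (2*U² + 10) = -¼ + (10 + 2*U²) = 39/4 + 2*U²)
K(g) = 8 (K(g) = 6 - g*(-2)/g = 6 - (-2*g)/g = 6 - 1*(-2) = 6 + 2 = 8)
m(-10)*K(7 - 1*6) = (39/4 + 2*(-10)²)*8 = (39/4 + 2*100)*8 = (39/4 + 200)*8 = (839/4)*8 = 1678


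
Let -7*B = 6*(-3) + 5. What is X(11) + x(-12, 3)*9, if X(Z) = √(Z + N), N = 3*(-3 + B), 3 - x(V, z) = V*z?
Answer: 351 + √371/7 ≈ 353.75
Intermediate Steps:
x(V, z) = 3 - V*z
B = 13/7 (B = -(6*(-3) + 5)/7 = -(-18 + 5)/7 = -⅐*(-13) = 13/7 ≈ 1.8571)
N = -24/7 (N = 3*(-3 + 13/7) = 3*(-8/7) = -24/7 ≈ -3.4286)
X(Z) = √(-24/7 + Z) (X(Z) = √(Z - 24/7) = √(-24/7 + Z))
X(11) + x(-12, 3)*9 = √(-168 + 49*11)/7 + (3 - 1*(-12)*3)*9 = √(-168 + 539)/7 + (3 + 36)*9 = √371/7 + 39*9 = √371/7 + 351 = 351 + √371/7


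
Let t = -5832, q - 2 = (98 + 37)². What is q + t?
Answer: 12395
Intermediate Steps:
q = 18227 (q = 2 + (98 + 37)² = 2 + 135² = 2 + 18225 = 18227)
q + t = 18227 - 5832 = 12395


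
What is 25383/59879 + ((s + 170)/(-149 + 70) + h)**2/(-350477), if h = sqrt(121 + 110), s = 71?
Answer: 55431116499523/130974950858203 + 482*sqrt(231)/27687683 ≈ 0.42348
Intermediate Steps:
h = sqrt(231) ≈ 15.199
25383/59879 + ((s + 170)/(-149 + 70) + h)**2/(-350477) = 25383/59879 + ((71 + 170)/(-149 + 70) + sqrt(231))**2/(-350477) = 25383*(1/59879) + (241/(-79) + sqrt(231))**2*(-1/350477) = 25383/59879 + (241*(-1/79) + sqrt(231))**2*(-1/350477) = 25383/59879 + (-241/79 + sqrt(231))**2*(-1/350477) = 25383/59879 - (-241/79 + sqrt(231))**2/350477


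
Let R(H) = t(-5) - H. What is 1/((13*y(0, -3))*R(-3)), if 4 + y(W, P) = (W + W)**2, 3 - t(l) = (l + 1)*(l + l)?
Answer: 1/1768 ≈ 0.00056561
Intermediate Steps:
t(l) = 3 - 2*l*(1 + l) (t(l) = 3 - (l + 1)*(l + l) = 3 - (1 + l)*2*l = 3 - 2*l*(1 + l))
y(W, P) = -4 + 4*W**2 (y(W, P) = -4 + (W + W)**2 = -4 + (2*W)**2 = -4 + 4*W**2)
R(H) = -37 - H (R(H) = (3 - 2*(-5) - 2*(-5)**2) - H = (3 + 10 - 2*25) - H = (3 + 10 - 50) - H = -37 - H)
1/((13*y(0, -3))*R(-3)) = 1/((13*(-4 + 4*0**2))*(-37 - 1*(-3))) = 1/((13*(-4 + 4*0))*(-37 + 3)) = 1/((13*(-4 + 0))*(-34)) = 1/((13*(-4))*(-34)) = 1/(-52*(-34)) = 1/1768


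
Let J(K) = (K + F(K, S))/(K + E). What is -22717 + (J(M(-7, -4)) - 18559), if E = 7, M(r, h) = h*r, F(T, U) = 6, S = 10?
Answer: -1444626/35 ≈ -41275.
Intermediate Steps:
J(K) = (6 + K)/(7 + K) (J(K) = (K + 6)/(K + 7) = (6 + K)/(7 + K))
-22717 + (J(M(-7, -4)) - 18559) = -22717 + ((6 - 4*(-7))/(7 - 4*(-7)) - 18559) = -22717 + ((6 + 28)/(7 + 28) - 18559) = -22717 + (34/35 - 18559) = -22717 - 649531/35 = -1444626/35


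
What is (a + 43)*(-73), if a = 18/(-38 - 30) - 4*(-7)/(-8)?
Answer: -48691/17 ≈ -2864.2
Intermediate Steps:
a = -64/17 (a = 18/(-68) + 28*(-⅛) = 18*(-1/68) - 7/2 = -9/34 - 7/2 = -64/17 ≈ -3.7647)
(a + 43)*(-73) = (-64/17 + 43)*(-73) = (667/17)*(-73) = -48691/17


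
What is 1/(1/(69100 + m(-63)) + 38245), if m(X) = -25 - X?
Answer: 69138/2644182811 ≈ 2.6147e-5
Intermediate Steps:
1/(1/(69100 + m(-63)) + 38245) = 1/(1/(69100 + (-25 - 1*(-63))) + 38245) = 1/(1/(69100 + (-25 + 63)) + 38245) = 1/(1/(69100 + 38) + 38245) = 1/(1/69138 + 38245) = 1/(2644182811/69138) = 69138/2644182811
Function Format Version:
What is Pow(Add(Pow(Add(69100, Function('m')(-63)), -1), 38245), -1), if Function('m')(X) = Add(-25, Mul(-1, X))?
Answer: Rational(69138, 2644182811) ≈ 2.6147e-5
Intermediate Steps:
Pow(Add(Pow(Add(69100, Function('m')(-63)), -1), 38245), -1) = Pow(Add(Pow(Add(69100, Add(-25, Mul(-1, -63))), -1), 38245), -1) = Pow(Add(Pow(Add(69100, Add(-25, 63)), -1), 38245), -1) = Pow(Add(Pow(Add(69100, 38), -1), 38245), -1) = Pow(Add(Pow(69138, -1), 38245), -1) = Pow(Add(Rational(1, 69138), 38245), -1) = Pow(Rational(2644182811, 69138), -1) = Rational(69138, 2644182811)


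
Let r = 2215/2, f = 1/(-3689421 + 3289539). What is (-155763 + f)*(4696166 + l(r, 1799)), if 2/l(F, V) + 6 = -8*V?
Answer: -701924687722330330637/959583506 ≈ -7.3149e+11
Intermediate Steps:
f = -1/399882 (f = 1/(-399882) = -1/399882 ≈ -2.5007e-6)
r = 2215/2 (r = 2215*(½) = 2215/2 ≈ 1107.5)
l(F, V) = 2/(-6 - 8*V)
(-155763 + f)*(4696166 + l(r, 1799)) = (-155763 - 1/399882)*(4696166 - 1/(3 + 4*1799)) = -62286819967*(4696166 - 1/(3 + 7196))/399882 = -62286819967*(4696166 - 1/7199)/399882 = -62286819967/399882*33807699033/7199 = -701924687722330330637/959583506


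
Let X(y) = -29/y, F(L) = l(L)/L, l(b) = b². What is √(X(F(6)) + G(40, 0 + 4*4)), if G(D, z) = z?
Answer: √402/6 ≈ 3.3417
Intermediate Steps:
F(L) = L (F(L) = L²/L = L)
√(X(F(6)) + G(40, 0 + 4*4)) = √(-29/6 + (0 + 4*4)) = √(-29*⅙ + (0 + 16)) = √(-29/6 + 16) = √(67/6) = √402/6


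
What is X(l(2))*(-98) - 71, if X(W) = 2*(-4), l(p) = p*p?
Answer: 713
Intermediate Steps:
l(p) = p²
X(W) = -8
X(l(2))*(-98) - 71 = -8*(-98) - 71 = 784 - 71 = 713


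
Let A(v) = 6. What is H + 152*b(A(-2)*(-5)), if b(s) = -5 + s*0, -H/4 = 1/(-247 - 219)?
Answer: -177078/233 ≈ -759.99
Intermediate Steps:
H = 2/233 (H = -4/(-247 - 219) = -4/(-466) = -4*(-1/466) = 2/233 ≈ 0.0085837)
b(s) = -5 (b(s) = -5 + 0 = -5)
H + 152*b(A(-2)*(-5)) = 2/233 + 152*(-5) = 2/233 - 760 = -177078/233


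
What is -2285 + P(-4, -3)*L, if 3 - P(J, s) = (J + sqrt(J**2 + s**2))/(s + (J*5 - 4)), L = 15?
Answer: -20155/9 ≈ -2239.4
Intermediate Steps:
P(J, s) = 3 - (J + sqrt(J**2 + s**2))/(-4 + s + 5*J) (P(J, s) = 3 - (J + sqrt(J**2 + s**2))/(s + (J*5 - 4)) = 3 - (J + sqrt(J**2 + s**2))/(s + (5*J - 4)) = 3 - (J + sqrt(J**2 + s**2))/(s + (-4 + 5*J)) = 3 - (J + sqrt(J**2 + s**2))/(-4 + s + 5*J))
-2285 + P(-4, -3)*L = -2285 + ((-12 - sqrt((-4)**2 + (-3)**2) + 3*(-3) + 14*(-4))/(-4 - 3 + 5*(-4)))*15 = -2285 + ((-12 - sqrt(16 + 9) - 9 - 56)/(-4 - 3 - 20))*15 = -2285 + ((-12 - sqrt(25) - 9 - 56)/(-27))*15 = -2285 - (-12 - 1*5 - 9 - 56)/27*15 = -2285 - (-12 - 5 - 9 - 56)/27*15 = -2285 - 1/27*(-82)*15 = -2285 + (82/27)*15 = -2285 + 410/9 = -20155/9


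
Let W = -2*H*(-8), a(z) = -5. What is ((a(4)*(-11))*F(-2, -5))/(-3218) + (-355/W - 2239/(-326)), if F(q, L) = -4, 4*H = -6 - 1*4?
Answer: 33174601/2098136 ≈ 15.811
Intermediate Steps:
H = -5/2 (H = (-6 - 1*4)/4 = (-6 - 4)/4 = (1/4)*(-10) = -5/2 ≈ -2.5000)
W = -40 (W = -2*(-5/2)*(-8) = 5*(-8) = -40)
((a(4)*(-11))*F(-2, -5))/(-3218) + (-355/W - 2239/(-326)) = (-5*(-11)*(-4))/(-3218) + (-355/(-40) - 2239/(-326)) = (55*(-4))*(-1/3218) + (-355*(-1/40) - 2239*(-1/326)) = -220*(-1/3218) + (71/8 + 2239/326) = 110/1609 + 20529/1304 = 33174601/2098136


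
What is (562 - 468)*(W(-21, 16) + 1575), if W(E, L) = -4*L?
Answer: 142034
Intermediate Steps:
(562 - 468)*(W(-21, 16) + 1575) = (562 - 468)*(-4*16 + 1575) = 94*(-64 + 1575) = 94*1511 = 142034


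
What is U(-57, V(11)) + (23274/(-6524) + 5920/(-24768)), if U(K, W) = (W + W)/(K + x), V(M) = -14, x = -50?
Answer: -239407573/67538079 ≈ -3.5448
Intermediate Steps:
U(K, W) = 2*W/(-50 + K) (U(K, W) = (W + W)/(K - 50) = (2*W)/(-50 + K) = 2*W/(-50 + K))
U(-57, V(11)) + (23274/(-6524) + 5920/(-24768)) = 2*(-14)/(-50 - 57) + (23274/(-6524) + 5920/(-24768)) = 2*(-14)/(-107) + (23274*(-1/6524) + 5920*(-1/24768)) = 2*(-14)*(-1/107) + (-11637/3262 - 185/774) = 28/107 - 2402627/631197 = -239407573/67538079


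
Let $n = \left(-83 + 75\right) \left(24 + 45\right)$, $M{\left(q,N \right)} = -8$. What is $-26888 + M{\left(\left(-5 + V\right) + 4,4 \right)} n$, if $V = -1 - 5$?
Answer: $-22472$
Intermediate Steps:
$V = -6$
$n = -552$ ($n = \left(-8\right) 69 = -552$)
$-26888 + M{\left(\left(-5 + V\right) + 4,4 \right)} n = -26888 - -4416 = -26888 + 4416 = -22472$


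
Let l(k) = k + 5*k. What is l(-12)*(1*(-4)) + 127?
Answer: 415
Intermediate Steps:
l(k) = 6*k
l(-12)*(1*(-4)) + 127 = (6*(-12))*(1*(-4)) + 127 = -72*(-4) + 127 = 288 + 127 = 415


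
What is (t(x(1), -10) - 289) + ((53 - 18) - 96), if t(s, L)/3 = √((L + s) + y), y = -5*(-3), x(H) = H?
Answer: -350 + 3*√6 ≈ -342.65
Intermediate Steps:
y = 15
t(s, L) = 3*√(15 + L + s) (t(s, L) = 3*√((L + s) + 15) = 3*√(15 + L + s))
(t(x(1), -10) - 289) + ((53 - 18) - 96) = (3*√(15 - 10 + 1) - 289) + ((53 - 18) - 96) = (3*√6 - 289) + (35 - 96) = (-289 + 3*√6) - 61 = -350 + 3*√6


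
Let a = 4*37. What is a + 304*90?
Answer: 27508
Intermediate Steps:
a = 148
a + 304*90 = 148 + 304*90 = 148 + 27360 = 27508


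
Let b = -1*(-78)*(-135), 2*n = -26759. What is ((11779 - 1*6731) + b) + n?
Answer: -37723/2 ≈ -18862.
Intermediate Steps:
n = -26759/2 (n = (1/2)*(-26759) = -26759/2 ≈ -13380.)
b = -10530 (b = 78*(-135) = -10530)
((11779 - 1*6731) + b) + n = ((11779 - 1*6731) - 10530) - 26759/2 = ((11779 - 6731) - 10530) - 26759/2 = (5048 - 10530) - 26759/2 = -5482 - 26759/2 = -37723/2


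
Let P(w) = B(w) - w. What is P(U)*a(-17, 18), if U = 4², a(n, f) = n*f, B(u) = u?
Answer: 0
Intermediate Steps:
a(n, f) = f*n
U = 16
P(w) = 0 (P(w) = w - w = 0)
P(U)*a(-17, 18) = 0*(18*(-17)) = 0*(-306) = 0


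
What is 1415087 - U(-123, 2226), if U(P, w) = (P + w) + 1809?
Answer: 1411175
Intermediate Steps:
U(P, w) = 1809 + P + w
1415087 - U(-123, 2226) = 1415087 - (1809 - 123 + 2226) = 1415087 - 1*3912 = 1415087 - 3912 = 1411175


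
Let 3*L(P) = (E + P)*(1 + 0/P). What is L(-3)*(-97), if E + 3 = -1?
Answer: 679/3 ≈ 226.33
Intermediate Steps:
E = -4 (E = -3 - 1 = -4)
L(P) = -4/3 + P/3 (L(P) = ((-4 + P)*(1 + 0/P))/3 = ((-4 + P)*(1 + 0))/3 = ((-4 + P)*1)/3 = (-4 + P)/3 = -4/3 + P/3)
L(-3)*(-97) = (-4/3 + (1/3)*(-3))*(-97) = (-4/3 - 1)*(-97) = -7/3*(-97) = 679/3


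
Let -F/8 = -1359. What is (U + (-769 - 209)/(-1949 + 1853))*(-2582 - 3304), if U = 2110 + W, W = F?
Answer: -611776125/8 ≈ -7.6472e+7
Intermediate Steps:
F = 10872 (F = -8*(-1359) = 10872)
W = 10872
U = 12982 (U = 2110 + 10872 = 12982)
(U + (-769 - 209)/(-1949 + 1853))*(-2582 - 3304) = (12982 + (-769 - 209)/(-1949 + 1853))*(-2582 - 3304) = (12982 - 978/(-96))*(-5886) = (12982 - 978*(-1/96))*(-5886) = (12982 + 163/16)*(-5886) = (207875/16)*(-5886) = -611776125/8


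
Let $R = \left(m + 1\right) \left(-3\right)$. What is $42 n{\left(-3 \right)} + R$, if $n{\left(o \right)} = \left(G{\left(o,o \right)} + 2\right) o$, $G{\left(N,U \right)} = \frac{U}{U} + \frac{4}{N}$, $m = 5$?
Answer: $-228$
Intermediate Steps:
$G{\left(N,U \right)} = 1 + \frac{4}{N}$
$R = -18$ ($R = \left(5 + 1\right) \left(-3\right) = 6 \left(-3\right) = -18$)
$n{\left(o \right)} = o \left(2 + \frac{4 + o}{o}\right)$ ($n{\left(o \right)} = \left(\frac{4 + o}{o} + 2\right) o = \left(2 + \frac{4 + o}{o}\right) o = o \left(2 + \frac{4 + o}{o}\right)$)
$42 n{\left(-3 \right)} + R = 42 \left(4 + 3 \left(-3\right)\right) - 18 = 42 \left(4 - 9\right) - 18 = 42 \left(-5\right) - 18 = -210 - 18 = -228$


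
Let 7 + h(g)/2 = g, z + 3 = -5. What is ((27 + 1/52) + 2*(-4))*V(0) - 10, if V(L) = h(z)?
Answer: -15095/26 ≈ -580.58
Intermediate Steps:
z = -8 (z = -3 - 5 = -8)
h(g) = -14 + 2*g
V(L) = -30 (V(L) = -14 + 2*(-8) = -14 - 16 = -30)
((27 + 1/52) + 2*(-4))*V(0) - 10 = ((27 + 1/52) + 2*(-4))*(-30) - 10 = ((27 + 1/52) - 8)*(-30) - 10 = (1405/52 - 8)*(-30) - 10 = (989/52)*(-30) - 10 = -14835/26 - 10 = -15095/26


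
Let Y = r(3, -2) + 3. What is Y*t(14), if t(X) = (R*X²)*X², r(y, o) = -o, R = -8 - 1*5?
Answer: -2497040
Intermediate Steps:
R = -13 (R = -8 - 5 = -13)
t(X) = -13*X⁴ (t(X) = (-13*X²)*X² = -13*X⁴)
Y = 5 (Y = -1*(-2) + 3 = 2 + 3 = 5)
Y*t(14) = 5*(-13*14⁴) = 5*(-13*38416) = 5*(-499408) = -2497040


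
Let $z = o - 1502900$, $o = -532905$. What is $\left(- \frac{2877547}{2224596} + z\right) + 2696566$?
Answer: $\frac{1469923400009}{2224596} \approx 6.6076 \cdot 10^{5}$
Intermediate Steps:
$z = -2035805$ ($z = -532905 - 1502900 = -2035805$)
$\left(- \frac{2877547}{2224596} + z\right) + 2696566 = \left(- \frac{2877547}{2224596} - 2035805\right) + 2696566 = - \frac{4528846537327}{2224596} + 2696566 = \frac{1469923400009}{2224596}$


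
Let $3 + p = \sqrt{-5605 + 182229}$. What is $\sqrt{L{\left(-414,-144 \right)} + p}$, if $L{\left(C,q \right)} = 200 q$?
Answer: $\sqrt{-28803 + 4 \sqrt{11039}} \approx 168.47 i$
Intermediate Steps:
$p = -3 + 4 \sqrt{11039}$ ($p = -3 + \sqrt{-5605 + 182229} = -3 + \sqrt{176624} = -3 + 4 \sqrt{11039} \approx 417.27$)
$\sqrt{L{\left(-414,-144 \right)} + p} = \sqrt{200 \left(-144\right) - \left(3 - 4 \sqrt{11039}\right)} = \sqrt{-28800 - \left(3 - 4 \sqrt{11039}\right)} = \sqrt{-28803 + 4 \sqrt{11039}}$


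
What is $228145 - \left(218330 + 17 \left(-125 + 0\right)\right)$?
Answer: $11940$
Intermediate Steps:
$228145 - \left(218330 + 17 \left(-125 + 0\right)\right) = 228145 - 216205 = 11940$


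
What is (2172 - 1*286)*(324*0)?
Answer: 0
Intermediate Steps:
(2172 - 1*286)*(324*0) = (2172 - 286)*0 = 1886*0 = 0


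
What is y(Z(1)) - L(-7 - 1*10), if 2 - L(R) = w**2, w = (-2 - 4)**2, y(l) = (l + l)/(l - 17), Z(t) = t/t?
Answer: 10351/8 ≈ 1293.9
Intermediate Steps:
Z(t) = 1
y(l) = 2*l/(-17 + l) (y(l) = (2*l)/(-17 + l) = 2*l/(-17 + l))
w = 36 (w = (-6)**2 = 36)
L(R) = -1294 (L(R) = 2 - 1*36**2 = 2 - 1*1296 = 2 - 1296 = -1294)
y(Z(1)) - L(-7 - 1*10) = 2*1/(-17 + 1) - 1*(-1294) = 2*1/(-16) + 1294 = 2*1*(-1/16) + 1294 = -1/8 + 1294 = 10351/8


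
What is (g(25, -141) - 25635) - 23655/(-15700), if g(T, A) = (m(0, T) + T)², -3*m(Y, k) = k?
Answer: -716552521/28260 ≈ -25356.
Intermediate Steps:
m(Y, k) = -k/3
g(T, A) = 4*T²/9 (g(T, A) = (-T/3 + T)² = (2*T/3)² = 4*T²/9)
(g(25, -141) - 25635) - 23655/(-15700) = ((4/9)*25² - 25635) - 23655/(-15700) = ((4/9)*625 - 25635) - 23655*(-1/15700) = (2500/9 - 25635) + 4731/3140 = -228215/9 + 4731/3140 = -716552521/28260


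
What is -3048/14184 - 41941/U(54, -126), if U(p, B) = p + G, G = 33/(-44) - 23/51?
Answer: -5057942641/6365661 ≈ -794.57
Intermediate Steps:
G = -245/204 (G = 33*(-1/44) - 23*1/51 = -3/4 - 23/51 = -245/204 ≈ -1.2010)
U(p, B) = -245/204 + p (U(p, B) = p - 245/204 = -245/204 + p)
-3048/14184 - 41941/U(54, -126) = -3048/14184 - 41941/(-245/204 + 54) = -3048*1/14184 - 41941/10771/204 = -127/591 - 41941*204/10771 = -127/591 - 8555964/10771 = -5057942641/6365661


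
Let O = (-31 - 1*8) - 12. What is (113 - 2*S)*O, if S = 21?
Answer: -3621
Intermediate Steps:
O = -51 (O = (-31 - 8) - 12 = -39 - 12 = -51)
(113 - 2*S)*O = (113 - 2*21)*(-51) = (113 - 42)*(-51) = 71*(-51) = -3621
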